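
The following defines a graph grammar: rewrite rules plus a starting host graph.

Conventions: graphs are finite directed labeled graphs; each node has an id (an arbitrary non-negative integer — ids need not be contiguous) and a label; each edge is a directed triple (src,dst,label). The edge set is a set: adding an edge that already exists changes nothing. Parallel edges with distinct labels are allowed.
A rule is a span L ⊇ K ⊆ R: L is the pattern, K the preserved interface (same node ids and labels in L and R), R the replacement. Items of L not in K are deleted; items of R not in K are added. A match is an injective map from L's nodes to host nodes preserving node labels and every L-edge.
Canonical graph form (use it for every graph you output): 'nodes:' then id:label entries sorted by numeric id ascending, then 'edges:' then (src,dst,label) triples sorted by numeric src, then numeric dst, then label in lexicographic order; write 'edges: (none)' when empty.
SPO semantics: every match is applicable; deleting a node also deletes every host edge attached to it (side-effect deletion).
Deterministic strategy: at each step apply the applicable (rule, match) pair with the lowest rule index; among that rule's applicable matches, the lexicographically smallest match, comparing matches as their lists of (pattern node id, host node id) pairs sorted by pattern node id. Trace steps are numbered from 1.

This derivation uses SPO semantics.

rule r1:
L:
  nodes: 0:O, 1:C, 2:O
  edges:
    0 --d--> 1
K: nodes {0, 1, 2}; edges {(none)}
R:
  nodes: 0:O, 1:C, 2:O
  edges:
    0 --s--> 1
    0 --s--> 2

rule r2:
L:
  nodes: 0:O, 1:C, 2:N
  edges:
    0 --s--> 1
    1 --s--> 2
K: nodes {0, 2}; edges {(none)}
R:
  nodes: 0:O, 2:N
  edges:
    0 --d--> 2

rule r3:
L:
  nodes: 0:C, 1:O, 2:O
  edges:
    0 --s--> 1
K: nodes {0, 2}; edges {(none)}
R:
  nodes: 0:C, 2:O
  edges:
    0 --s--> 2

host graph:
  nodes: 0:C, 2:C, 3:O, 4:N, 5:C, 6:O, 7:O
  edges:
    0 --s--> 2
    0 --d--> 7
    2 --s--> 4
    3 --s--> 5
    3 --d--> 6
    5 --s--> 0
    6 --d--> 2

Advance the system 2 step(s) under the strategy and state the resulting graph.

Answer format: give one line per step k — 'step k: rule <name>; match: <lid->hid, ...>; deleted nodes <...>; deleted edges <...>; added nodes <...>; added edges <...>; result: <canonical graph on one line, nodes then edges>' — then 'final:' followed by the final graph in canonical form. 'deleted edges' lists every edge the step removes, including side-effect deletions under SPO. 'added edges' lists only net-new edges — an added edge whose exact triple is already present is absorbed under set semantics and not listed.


step 1: rule r1; match: 0->6, 1->2, 2->3; deleted nodes (none); deleted edges (6,2,d); added nodes (none); added edges (6,2,s); (6,3,s); result: nodes: 0:C, 2:C, 3:O, 4:N, 5:C, 6:O, 7:O edges: (0,2,s); (0,7,d); (2,4,s); (3,5,s); (3,6,d); (5,0,s); (6,2,s); (6,3,s)
step 2: rule r2; match: 0->6, 1->2, 2->4; deleted nodes 2; deleted edges (0,2,s); (2,4,s); (6,2,s); added nodes (none); added edges (6,4,d); result: nodes: 0:C, 3:O, 4:N, 5:C, 6:O, 7:O edges: (0,7,d); (3,5,s); (3,6,d); (5,0,s); (6,3,s); (6,4,d)
final:
nodes: 0:C, 3:O, 4:N, 5:C, 6:O, 7:O
edges: (0,7,d); (3,5,s); (3,6,d); (5,0,s); (6,3,s); (6,4,d)


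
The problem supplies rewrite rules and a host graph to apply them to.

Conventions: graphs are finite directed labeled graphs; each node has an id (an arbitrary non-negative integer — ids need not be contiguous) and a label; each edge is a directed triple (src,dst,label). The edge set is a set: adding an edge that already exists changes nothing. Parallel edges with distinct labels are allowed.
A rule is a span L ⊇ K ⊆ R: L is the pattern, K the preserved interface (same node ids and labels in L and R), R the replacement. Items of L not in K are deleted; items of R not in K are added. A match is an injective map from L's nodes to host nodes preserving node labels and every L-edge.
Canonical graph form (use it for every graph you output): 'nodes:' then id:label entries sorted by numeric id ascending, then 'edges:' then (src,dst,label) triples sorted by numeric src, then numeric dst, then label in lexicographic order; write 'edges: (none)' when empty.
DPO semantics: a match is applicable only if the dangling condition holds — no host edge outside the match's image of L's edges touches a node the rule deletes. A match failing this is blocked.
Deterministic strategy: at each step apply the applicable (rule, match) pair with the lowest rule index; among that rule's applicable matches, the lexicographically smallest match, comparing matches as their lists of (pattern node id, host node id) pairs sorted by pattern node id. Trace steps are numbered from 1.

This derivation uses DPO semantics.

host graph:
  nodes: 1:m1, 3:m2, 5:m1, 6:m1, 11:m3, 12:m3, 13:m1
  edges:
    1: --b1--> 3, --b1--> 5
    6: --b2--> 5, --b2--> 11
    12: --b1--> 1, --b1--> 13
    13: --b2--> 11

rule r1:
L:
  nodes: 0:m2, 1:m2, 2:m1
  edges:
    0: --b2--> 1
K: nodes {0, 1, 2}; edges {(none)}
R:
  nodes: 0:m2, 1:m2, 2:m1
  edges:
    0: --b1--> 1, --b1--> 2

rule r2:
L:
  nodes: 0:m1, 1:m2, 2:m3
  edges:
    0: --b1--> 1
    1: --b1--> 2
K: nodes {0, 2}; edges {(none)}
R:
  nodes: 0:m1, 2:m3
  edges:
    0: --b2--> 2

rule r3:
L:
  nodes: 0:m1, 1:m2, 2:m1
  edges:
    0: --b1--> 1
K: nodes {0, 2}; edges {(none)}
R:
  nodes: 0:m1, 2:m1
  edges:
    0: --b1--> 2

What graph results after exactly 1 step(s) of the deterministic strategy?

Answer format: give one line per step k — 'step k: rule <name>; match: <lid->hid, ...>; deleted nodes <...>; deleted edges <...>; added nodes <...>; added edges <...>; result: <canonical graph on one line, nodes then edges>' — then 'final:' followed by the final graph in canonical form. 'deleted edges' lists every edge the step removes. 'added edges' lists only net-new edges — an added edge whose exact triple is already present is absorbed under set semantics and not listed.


step 1: rule r3; match: 0->1, 1->3, 2->5; deleted nodes 3; deleted edges (1,3,b1); added nodes (none); added edges (none); result: nodes: 1:m1, 5:m1, 6:m1, 11:m3, 12:m3, 13:m1 edges: (1,5,b1); (6,5,b2); (6,11,b2); (12,1,b1); (12,13,b1); (13,11,b2)
final:
nodes: 1:m1, 5:m1, 6:m1, 11:m3, 12:m3, 13:m1
edges: (1,5,b1); (6,5,b2); (6,11,b2); (12,1,b1); (12,13,b1); (13,11,b2)


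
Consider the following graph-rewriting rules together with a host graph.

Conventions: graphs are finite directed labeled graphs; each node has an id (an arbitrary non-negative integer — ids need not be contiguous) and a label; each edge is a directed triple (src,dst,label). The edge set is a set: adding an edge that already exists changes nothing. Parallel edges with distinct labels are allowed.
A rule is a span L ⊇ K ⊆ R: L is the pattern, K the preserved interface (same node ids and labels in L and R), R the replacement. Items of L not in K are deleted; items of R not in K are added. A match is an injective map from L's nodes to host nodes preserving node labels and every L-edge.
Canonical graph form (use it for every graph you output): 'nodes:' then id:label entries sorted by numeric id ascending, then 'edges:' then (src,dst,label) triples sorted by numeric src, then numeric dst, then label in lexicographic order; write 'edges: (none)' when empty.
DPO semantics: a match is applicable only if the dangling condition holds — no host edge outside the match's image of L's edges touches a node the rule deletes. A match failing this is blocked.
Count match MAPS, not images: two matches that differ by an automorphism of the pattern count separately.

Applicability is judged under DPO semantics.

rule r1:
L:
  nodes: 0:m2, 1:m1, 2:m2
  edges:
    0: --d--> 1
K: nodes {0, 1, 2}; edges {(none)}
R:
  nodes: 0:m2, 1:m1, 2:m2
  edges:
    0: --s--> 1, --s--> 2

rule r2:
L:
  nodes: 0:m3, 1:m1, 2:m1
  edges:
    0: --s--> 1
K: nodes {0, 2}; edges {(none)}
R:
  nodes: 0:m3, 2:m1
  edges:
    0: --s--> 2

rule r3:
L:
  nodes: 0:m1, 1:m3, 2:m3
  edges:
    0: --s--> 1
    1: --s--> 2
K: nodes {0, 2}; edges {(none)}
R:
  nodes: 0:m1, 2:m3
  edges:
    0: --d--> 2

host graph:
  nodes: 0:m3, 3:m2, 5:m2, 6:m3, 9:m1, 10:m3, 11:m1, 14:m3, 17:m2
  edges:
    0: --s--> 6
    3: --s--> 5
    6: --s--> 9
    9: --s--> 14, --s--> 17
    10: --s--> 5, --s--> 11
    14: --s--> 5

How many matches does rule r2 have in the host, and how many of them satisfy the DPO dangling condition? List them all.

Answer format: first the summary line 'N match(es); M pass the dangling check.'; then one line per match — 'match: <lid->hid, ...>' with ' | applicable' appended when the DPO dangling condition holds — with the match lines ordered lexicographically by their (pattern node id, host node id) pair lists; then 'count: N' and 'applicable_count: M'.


2 match(es); 1 pass the dangling check.
match: 0->6, 1->9, 2->11
match: 0->10, 1->11, 2->9 | applicable
count: 2
applicable_count: 1


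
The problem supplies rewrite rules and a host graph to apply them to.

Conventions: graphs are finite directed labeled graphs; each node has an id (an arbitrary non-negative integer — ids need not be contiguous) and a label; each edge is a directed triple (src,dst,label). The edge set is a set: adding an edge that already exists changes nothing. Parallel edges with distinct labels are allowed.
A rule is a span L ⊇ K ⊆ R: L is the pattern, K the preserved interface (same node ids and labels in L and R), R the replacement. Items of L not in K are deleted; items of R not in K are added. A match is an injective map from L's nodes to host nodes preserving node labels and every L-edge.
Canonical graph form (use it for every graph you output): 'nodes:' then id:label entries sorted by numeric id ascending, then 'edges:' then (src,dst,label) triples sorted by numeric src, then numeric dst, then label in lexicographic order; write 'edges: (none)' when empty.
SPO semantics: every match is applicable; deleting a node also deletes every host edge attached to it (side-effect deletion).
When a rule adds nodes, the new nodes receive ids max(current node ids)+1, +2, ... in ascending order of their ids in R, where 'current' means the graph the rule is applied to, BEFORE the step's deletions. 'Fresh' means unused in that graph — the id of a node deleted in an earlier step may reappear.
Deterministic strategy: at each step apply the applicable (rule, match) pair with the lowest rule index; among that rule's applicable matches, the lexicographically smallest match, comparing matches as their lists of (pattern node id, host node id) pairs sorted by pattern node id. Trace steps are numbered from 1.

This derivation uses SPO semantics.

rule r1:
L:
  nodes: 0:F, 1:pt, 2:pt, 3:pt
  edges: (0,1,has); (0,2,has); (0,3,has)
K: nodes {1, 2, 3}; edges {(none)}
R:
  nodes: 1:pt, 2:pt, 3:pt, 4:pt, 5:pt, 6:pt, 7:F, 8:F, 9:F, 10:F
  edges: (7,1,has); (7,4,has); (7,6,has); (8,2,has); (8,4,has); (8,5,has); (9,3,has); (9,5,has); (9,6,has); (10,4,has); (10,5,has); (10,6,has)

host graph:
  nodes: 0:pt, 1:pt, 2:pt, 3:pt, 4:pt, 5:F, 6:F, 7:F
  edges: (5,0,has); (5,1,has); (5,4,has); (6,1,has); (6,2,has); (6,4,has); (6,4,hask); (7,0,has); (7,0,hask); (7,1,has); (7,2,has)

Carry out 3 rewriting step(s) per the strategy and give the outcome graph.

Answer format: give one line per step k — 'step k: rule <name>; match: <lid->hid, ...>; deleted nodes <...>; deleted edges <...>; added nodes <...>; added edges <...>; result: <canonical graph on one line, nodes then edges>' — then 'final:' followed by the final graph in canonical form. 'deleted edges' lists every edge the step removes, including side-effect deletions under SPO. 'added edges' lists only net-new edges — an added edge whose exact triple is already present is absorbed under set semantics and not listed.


step 1: rule r1; match: 0->5, 1->0, 2->1, 3->4; deleted nodes 5; deleted edges (5,0,has); (5,1,has); (5,4,has); added nodes 8, 9, 10, 11, 12, 13, 14; added edges (11,0,has); (11,8,has); (11,10,has); (12,1,has); (12,8,has); (12,9,has); (13,4,has); (13,9,has); (13,10,has); (14,8,has); (14,9,has); (14,10,has); result: nodes: 0:pt, 1:pt, 2:pt, 3:pt, 4:pt, 6:F, 7:F, 8:pt, 9:pt, 10:pt, 11:F, 12:F, 13:F, 14:F edges: (6,1,has); (6,2,has); (6,4,has); (6,4,hask); (7,0,has); (7,0,hask); (7,1,has); (7,2,has); (11,0,has); (11,8,has); (11,10,has); (12,1,has); (12,8,has); (12,9,has); (13,4,has); (13,9,has); (13,10,has); (14,8,has); (14,9,has); (14,10,has)
step 2: rule r1; match: 0->6, 1->1, 2->2, 3->4; deleted nodes 6; deleted edges (6,1,has); (6,2,has); (6,4,has); (6,4,hask); added nodes 15, 16, 17, 18, 19, 20, 21; added edges (18,1,has); (18,15,has); (18,17,has); (19,2,has); (19,15,has); (19,16,has); (20,4,has); (20,16,has); (20,17,has); (21,15,has); (21,16,has); (21,17,has); result: nodes: 0:pt, 1:pt, 2:pt, 3:pt, 4:pt, 7:F, 8:pt, 9:pt, 10:pt, 11:F, 12:F, 13:F, 14:F, 15:pt, 16:pt, 17:pt, 18:F, 19:F, 20:F, 21:F edges: (7,0,has); (7,0,hask); (7,1,has); (7,2,has); (11,0,has); (11,8,has); (11,10,has); (12,1,has); (12,8,has); (12,9,has); (13,4,has); (13,9,has); (13,10,has); (14,8,has); (14,9,has); (14,10,has); (18,1,has); (18,15,has); (18,17,has); (19,2,has); (19,15,has); (19,16,has); (20,4,has); (20,16,has); (20,17,has); (21,15,has); (21,16,has); (21,17,has)
step 3: rule r1; match: 0->7, 1->0, 2->1, 3->2; deleted nodes 7; deleted edges (7,0,has); (7,0,hask); (7,1,has); (7,2,has); added nodes 22, 23, 24, 25, 26, 27, 28; added edges (25,0,has); (25,22,has); (25,24,has); (26,1,has); (26,22,has); (26,23,has); (27,2,has); (27,23,has); (27,24,has); (28,22,has); (28,23,has); (28,24,has); result: nodes: 0:pt, 1:pt, 2:pt, 3:pt, 4:pt, 8:pt, 9:pt, 10:pt, 11:F, 12:F, 13:F, 14:F, 15:pt, 16:pt, 17:pt, 18:F, 19:F, 20:F, 21:F, 22:pt, 23:pt, 24:pt, 25:F, 26:F, 27:F, 28:F edges: (11,0,has); (11,8,has); (11,10,has); (12,1,has); (12,8,has); (12,9,has); (13,4,has); (13,9,has); (13,10,has); (14,8,has); (14,9,has); (14,10,has); (18,1,has); (18,15,has); (18,17,has); (19,2,has); (19,15,has); (19,16,has); (20,4,has); (20,16,has); (20,17,has); (21,15,has); (21,16,has); (21,17,has); (25,0,has); (25,22,has); (25,24,has); (26,1,has); (26,22,has); (26,23,has); (27,2,has); (27,23,has); (27,24,has); (28,22,has); (28,23,has); (28,24,has)
final:
nodes: 0:pt, 1:pt, 2:pt, 3:pt, 4:pt, 8:pt, 9:pt, 10:pt, 11:F, 12:F, 13:F, 14:F, 15:pt, 16:pt, 17:pt, 18:F, 19:F, 20:F, 21:F, 22:pt, 23:pt, 24:pt, 25:F, 26:F, 27:F, 28:F
edges: (11,0,has); (11,8,has); (11,10,has); (12,1,has); (12,8,has); (12,9,has); (13,4,has); (13,9,has); (13,10,has); (14,8,has); (14,9,has); (14,10,has); (18,1,has); (18,15,has); (18,17,has); (19,2,has); (19,15,has); (19,16,has); (20,4,has); (20,16,has); (20,17,has); (21,15,has); (21,16,has); (21,17,has); (25,0,has); (25,22,has); (25,24,has); (26,1,has); (26,22,has); (26,23,has); (27,2,has); (27,23,has); (27,24,has); (28,22,has); (28,23,has); (28,24,has)


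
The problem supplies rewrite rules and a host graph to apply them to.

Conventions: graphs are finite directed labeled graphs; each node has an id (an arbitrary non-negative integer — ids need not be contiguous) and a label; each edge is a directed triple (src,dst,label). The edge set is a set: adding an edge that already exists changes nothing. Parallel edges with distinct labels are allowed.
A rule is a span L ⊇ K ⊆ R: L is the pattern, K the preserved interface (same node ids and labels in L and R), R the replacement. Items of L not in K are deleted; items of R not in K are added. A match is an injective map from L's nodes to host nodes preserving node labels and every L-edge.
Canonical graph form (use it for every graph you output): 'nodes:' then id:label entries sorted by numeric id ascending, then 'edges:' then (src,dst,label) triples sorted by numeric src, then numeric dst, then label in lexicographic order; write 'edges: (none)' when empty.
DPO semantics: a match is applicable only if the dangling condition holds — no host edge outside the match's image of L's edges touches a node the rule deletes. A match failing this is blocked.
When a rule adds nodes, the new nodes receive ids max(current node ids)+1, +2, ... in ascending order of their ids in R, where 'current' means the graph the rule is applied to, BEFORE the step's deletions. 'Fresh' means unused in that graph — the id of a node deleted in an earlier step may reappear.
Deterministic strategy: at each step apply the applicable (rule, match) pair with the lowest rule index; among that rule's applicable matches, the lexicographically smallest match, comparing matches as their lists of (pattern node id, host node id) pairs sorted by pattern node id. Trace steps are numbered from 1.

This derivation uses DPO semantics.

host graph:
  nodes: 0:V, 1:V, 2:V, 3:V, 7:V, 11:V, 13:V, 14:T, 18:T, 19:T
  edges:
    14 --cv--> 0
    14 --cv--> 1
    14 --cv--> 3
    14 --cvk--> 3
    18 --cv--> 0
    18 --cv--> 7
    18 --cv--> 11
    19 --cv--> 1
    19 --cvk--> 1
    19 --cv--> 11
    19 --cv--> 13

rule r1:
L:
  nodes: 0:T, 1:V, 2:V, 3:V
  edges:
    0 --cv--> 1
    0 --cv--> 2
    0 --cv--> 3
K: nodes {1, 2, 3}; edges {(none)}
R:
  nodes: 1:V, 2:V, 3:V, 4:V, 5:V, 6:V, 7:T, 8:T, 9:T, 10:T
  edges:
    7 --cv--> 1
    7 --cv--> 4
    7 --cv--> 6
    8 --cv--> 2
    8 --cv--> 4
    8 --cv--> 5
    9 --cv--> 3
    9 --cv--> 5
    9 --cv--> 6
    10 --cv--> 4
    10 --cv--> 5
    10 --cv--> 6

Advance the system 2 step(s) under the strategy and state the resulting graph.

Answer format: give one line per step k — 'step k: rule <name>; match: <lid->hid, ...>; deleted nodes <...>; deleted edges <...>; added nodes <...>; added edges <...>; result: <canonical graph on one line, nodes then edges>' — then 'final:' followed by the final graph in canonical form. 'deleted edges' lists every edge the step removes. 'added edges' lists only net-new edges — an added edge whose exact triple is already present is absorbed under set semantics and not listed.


step 1: rule r1; match: 0->18, 1->0, 2->7, 3->11; deleted nodes 18; deleted edges (18,0,cv); (18,7,cv); (18,11,cv); added nodes 20, 21, 22, 23, 24, 25, 26; added edges (23,0,cv); (23,20,cv); (23,22,cv); (24,7,cv); (24,20,cv); (24,21,cv); (25,11,cv); (25,21,cv); (25,22,cv); (26,20,cv); (26,21,cv); (26,22,cv); result: nodes: 0:V, 1:V, 2:V, 3:V, 7:V, 11:V, 13:V, 14:T, 19:T, 20:V, 21:V, 22:V, 23:T, 24:T, 25:T, 26:T edges: (14,0,cv); (14,1,cv); (14,3,cv); (14,3,cvk); (19,1,cv); (19,1,cvk); (19,11,cv); (19,13,cv); (23,0,cv); (23,20,cv); (23,22,cv); (24,7,cv); (24,20,cv); (24,21,cv); (25,11,cv); (25,21,cv); (25,22,cv); (26,20,cv); (26,21,cv); (26,22,cv)
step 2: rule r1; match: 0->23, 1->0, 2->20, 3->22; deleted nodes 23; deleted edges (23,0,cv); (23,20,cv); (23,22,cv); added nodes 27, 28, 29, 30, 31, 32, 33; added edges (30,0,cv); (30,27,cv); (30,29,cv); (31,20,cv); (31,27,cv); (31,28,cv); (32,22,cv); (32,28,cv); (32,29,cv); (33,27,cv); (33,28,cv); (33,29,cv); result: nodes: 0:V, 1:V, 2:V, 3:V, 7:V, 11:V, 13:V, 14:T, 19:T, 20:V, 21:V, 22:V, 24:T, 25:T, 26:T, 27:V, 28:V, 29:V, 30:T, 31:T, 32:T, 33:T edges: (14,0,cv); (14,1,cv); (14,3,cv); (14,3,cvk); (19,1,cv); (19,1,cvk); (19,11,cv); (19,13,cv); (24,7,cv); (24,20,cv); (24,21,cv); (25,11,cv); (25,21,cv); (25,22,cv); (26,20,cv); (26,21,cv); (26,22,cv); (30,0,cv); (30,27,cv); (30,29,cv); (31,20,cv); (31,27,cv); (31,28,cv); (32,22,cv); (32,28,cv); (32,29,cv); (33,27,cv); (33,28,cv); (33,29,cv)
final:
nodes: 0:V, 1:V, 2:V, 3:V, 7:V, 11:V, 13:V, 14:T, 19:T, 20:V, 21:V, 22:V, 24:T, 25:T, 26:T, 27:V, 28:V, 29:V, 30:T, 31:T, 32:T, 33:T
edges: (14,0,cv); (14,1,cv); (14,3,cv); (14,3,cvk); (19,1,cv); (19,1,cvk); (19,11,cv); (19,13,cv); (24,7,cv); (24,20,cv); (24,21,cv); (25,11,cv); (25,21,cv); (25,22,cv); (26,20,cv); (26,21,cv); (26,22,cv); (30,0,cv); (30,27,cv); (30,29,cv); (31,20,cv); (31,27,cv); (31,28,cv); (32,22,cv); (32,28,cv); (32,29,cv); (33,27,cv); (33,28,cv); (33,29,cv)


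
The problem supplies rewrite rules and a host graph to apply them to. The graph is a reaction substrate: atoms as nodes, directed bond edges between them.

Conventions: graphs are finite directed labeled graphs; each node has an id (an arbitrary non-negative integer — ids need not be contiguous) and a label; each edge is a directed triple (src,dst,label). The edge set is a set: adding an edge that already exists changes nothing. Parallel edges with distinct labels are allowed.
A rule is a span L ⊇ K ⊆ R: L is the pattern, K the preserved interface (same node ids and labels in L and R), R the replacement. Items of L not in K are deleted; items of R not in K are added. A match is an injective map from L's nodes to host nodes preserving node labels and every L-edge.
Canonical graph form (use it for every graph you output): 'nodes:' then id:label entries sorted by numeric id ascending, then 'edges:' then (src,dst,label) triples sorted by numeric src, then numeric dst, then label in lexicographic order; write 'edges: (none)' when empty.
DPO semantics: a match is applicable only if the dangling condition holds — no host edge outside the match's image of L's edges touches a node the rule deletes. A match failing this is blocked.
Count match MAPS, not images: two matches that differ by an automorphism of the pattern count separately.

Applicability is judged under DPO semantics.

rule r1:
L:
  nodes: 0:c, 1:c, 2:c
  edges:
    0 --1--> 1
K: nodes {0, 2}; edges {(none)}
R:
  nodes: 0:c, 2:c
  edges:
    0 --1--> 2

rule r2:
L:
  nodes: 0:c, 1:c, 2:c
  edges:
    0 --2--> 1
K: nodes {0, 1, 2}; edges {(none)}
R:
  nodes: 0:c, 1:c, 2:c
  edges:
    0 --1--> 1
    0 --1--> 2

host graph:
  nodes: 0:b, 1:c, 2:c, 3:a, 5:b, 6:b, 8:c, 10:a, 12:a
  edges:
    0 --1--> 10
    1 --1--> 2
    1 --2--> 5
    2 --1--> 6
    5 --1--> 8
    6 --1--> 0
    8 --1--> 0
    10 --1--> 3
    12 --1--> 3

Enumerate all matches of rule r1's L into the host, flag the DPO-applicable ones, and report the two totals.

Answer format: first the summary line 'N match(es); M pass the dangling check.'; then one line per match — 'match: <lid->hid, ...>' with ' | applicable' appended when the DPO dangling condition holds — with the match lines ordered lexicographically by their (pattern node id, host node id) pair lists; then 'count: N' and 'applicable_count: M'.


1 match(es); 0 pass the dangling check.
match: 0->1, 1->2, 2->8
count: 1
applicable_count: 0


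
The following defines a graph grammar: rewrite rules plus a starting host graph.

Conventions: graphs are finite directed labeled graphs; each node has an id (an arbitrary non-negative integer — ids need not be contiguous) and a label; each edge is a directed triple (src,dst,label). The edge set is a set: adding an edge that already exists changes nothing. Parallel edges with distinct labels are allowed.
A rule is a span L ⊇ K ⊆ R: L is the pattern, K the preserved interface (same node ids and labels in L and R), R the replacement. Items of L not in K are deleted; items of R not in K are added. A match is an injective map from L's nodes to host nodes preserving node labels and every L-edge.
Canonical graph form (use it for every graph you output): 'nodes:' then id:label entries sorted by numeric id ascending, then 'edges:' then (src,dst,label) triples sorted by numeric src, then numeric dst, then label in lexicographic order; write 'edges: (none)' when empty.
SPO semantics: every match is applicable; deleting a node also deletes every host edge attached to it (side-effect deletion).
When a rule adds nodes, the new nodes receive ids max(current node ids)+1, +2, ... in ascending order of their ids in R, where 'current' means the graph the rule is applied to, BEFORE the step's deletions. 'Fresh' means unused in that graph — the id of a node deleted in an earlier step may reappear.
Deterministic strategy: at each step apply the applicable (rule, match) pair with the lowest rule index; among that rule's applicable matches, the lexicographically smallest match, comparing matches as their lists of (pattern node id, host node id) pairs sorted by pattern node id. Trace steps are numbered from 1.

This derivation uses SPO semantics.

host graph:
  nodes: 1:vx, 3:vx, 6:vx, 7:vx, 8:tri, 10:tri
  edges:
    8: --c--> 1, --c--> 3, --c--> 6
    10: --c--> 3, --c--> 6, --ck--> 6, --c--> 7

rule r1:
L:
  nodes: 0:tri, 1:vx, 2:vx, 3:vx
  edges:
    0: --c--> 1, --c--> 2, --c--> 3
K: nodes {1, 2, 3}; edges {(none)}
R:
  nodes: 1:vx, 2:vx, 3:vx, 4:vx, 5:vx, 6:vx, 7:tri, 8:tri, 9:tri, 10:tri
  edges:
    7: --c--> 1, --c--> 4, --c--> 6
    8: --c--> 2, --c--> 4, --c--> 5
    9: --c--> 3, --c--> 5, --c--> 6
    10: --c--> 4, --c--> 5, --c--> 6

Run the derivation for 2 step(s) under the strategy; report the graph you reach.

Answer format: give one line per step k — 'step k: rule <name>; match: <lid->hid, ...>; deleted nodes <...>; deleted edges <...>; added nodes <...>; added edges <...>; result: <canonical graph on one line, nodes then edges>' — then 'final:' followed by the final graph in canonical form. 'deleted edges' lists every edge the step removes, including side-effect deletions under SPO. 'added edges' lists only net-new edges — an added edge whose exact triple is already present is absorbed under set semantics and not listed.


step 1: rule r1; match: 0->8, 1->1, 2->3, 3->6; deleted nodes 8; deleted edges (8,1,c); (8,3,c); (8,6,c); added nodes 11, 12, 13, 14, 15, 16, 17; added edges (14,1,c); (14,11,c); (14,13,c); (15,3,c); (15,11,c); (15,12,c); (16,6,c); (16,12,c); (16,13,c); (17,11,c); (17,12,c); (17,13,c); result: nodes: 1:vx, 3:vx, 6:vx, 7:vx, 10:tri, 11:vx, 12:vx, 13:vx, 14:tri, 15:tri, 16:tri, 17:tri edges: (10,3,c); (10,6,c); (10,6,ck); (10,7,c); (14,1,c); (14,11,c); (14,13,c); (15,3,c); (15,11,c); (15,12,c); (16,6,c); (16,12,c); (16,13,c); (17,11,c); (17,12,c); (17,13,c)
step 2: rule r1; match: 0->10, 1->3, 2->6, 3->7; deleted nodes 10; deleted edges (10,3,c); (10,6,c); (10,6,ck); (10,7,c); added nodes 18, 19, 20, 21, 22, 23, 24; added edges (21,3,c); (21,18,c); (21,20,c); (22,6,c); (22,18,c); (22,19,c); (23,7,c); (23,19,c); (23,20,c); (24,18,c); (24,19,c); (24,20,c); result: nodes: 1:vx, 3:vx, 6:vx, 7:vx, 11:vx, 12:vx, 13:vx, 14:tri, 15:tri, 16:tri, 17:tri, 18:vx, 19:vx, 20:vx, 21:tri, 22:tri, 23:tri, 24:tri edges: (14,1,c); (14,11,c); (14,13,c); (15,3,c); (15,11,c); (15,12,c); (16,6,c); (16,12,c); (16,13,c); (17,11,c); (17,12,c); (17,13,c); (21,3,c); (21,18,c); (21,20,c); (22,6,c); (22,18,c); (22,19,c); (23,7,c); (23,19,c); (23,20,c); (24,18,c); (24,19,c); (24,20,c)
final:
nodes: 1:vx, 3:vx, 6:vx, 7:vx, 11:vx, 12:vx, 13:vx, 14:tri, 15:tri, 16:tri, 17:tri, 18:vx, 19:vx, 20:vx, 21:tri, 22:tri, 23:tri, 24:tri
edges: (14,1,c); (14,11,c); (14,13,c); (15,3,c); (15,11,c); (15,12,c); (16,6,c); (16,12,c); (16,13,c); (17,11,c); (17,12,c); (17,13,c); (21,3,c); (21,18,c); (21,20,c); (22,6,c); (22,18,c); (22,19,c); (23,7,c); (23,19,c); (23,20,c); (24,18,c); (24,19,c); (24,20,c)


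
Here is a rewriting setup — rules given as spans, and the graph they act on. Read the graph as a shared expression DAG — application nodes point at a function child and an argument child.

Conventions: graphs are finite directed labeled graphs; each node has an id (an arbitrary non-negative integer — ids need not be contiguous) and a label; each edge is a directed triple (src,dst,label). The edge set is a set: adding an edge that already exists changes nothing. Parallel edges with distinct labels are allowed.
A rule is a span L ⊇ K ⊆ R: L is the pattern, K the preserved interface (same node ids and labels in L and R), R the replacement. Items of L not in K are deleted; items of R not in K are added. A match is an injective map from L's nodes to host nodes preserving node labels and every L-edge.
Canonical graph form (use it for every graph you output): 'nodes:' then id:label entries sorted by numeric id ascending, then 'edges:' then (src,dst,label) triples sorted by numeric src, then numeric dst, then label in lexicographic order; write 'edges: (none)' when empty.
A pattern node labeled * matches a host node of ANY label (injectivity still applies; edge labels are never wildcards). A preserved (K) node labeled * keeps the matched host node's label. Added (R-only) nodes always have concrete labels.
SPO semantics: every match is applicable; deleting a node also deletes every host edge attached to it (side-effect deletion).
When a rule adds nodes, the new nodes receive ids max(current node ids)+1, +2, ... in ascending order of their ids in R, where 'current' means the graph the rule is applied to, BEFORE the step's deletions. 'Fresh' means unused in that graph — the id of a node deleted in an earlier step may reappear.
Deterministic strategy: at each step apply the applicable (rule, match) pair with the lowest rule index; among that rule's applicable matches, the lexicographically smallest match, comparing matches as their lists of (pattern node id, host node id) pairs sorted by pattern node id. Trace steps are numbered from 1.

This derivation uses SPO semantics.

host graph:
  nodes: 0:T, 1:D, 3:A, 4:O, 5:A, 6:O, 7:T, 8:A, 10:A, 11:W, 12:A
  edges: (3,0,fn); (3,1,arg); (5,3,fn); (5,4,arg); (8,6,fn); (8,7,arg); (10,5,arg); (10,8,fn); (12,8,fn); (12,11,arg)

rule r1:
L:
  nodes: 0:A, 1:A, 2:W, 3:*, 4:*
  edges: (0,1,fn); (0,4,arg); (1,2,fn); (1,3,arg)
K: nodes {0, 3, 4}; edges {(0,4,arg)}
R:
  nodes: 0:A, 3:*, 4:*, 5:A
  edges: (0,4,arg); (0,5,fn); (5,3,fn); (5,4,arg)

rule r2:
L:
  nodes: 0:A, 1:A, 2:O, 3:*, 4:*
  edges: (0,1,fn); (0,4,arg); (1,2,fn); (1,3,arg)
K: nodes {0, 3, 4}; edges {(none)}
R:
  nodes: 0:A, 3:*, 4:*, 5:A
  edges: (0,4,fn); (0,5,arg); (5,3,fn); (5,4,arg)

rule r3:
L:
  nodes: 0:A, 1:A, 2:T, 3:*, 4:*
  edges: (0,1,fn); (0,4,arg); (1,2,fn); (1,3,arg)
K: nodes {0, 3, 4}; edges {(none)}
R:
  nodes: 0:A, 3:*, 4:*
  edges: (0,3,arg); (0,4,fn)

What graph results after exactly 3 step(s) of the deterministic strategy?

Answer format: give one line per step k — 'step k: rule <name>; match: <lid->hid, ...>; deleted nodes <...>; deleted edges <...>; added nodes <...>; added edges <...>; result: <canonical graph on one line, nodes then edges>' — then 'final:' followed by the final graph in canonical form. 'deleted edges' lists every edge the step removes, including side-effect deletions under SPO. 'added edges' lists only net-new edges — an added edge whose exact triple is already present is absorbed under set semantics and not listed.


step 1: rule r2; match: 0->10, 1->8, 2->6, 3->7, 4->5; deleted nodes 6, 8; deleted edges (8,6,fn); (8,7,arg); (10,5,arg); (10,8,fn); (12,8,fn); added nodes 13; added edges (10,5,fn); (10,13,arg); (13,5,arg); (13,7,fn); result: nodes: 0:T, 1:D, 3:A, 4:O, 5:A, 7:T, 10:A, 11:W, 12:A, 13:A edges: (3,0,fn); (3,1,arg); (5,3,fn); (5,4,arg); (10,5,fn); (10,13,arg); (12,11,arg); (13,5,arg); (13,7,fn)
step 2: rule r3; match: 0->5, 1->3, 2->0, 3->1, 4->4; deleted nodes 0, 3; deleted edges (3,0,fn); (3,1,arg); (5,3,fn); (5,4,arg); added nodes (none); added edges (5,1,arg); (5,4,fn); result: nodes: 1:D, 4:O, 5:A, 7:T, 10:A, 11:W, 12:A, 13:A edges: (5,1,arg); (5,4,fn); (10,5,fn); (10,13,arg); (12,11,arg); (13,5,arg); (13,7,fn)
step 3: rule r2; match: 0->10, 1->5, 2->4, 3->1, 4->13; deleted nodes 4, 5; deleted edges (5,1,arg); (5,4,fn); (10,5,fn); (10,13,arg); (13,5,arg); added nodes 14; added edges (10,13,fn); (10,14,arg); (14,1,fn); (14,13,arg); result: nodes: 1:D, 7:T, 10:A, 11:W, 12:A, 13:A, 14:A edges: (10,13,fn); (10,14,arg); (12,11,arg); (13,7,fn); (14,1,fn); (14,13,arg)
final:
nodes: 1:D, 7:T, 10:A, 11:W, 12:A, 13:A, 14:A
edges: (10,13,fn); (10,14,arg); (12,11,arg); (13,7,fn); (14,1,fn); (14,13,arg)


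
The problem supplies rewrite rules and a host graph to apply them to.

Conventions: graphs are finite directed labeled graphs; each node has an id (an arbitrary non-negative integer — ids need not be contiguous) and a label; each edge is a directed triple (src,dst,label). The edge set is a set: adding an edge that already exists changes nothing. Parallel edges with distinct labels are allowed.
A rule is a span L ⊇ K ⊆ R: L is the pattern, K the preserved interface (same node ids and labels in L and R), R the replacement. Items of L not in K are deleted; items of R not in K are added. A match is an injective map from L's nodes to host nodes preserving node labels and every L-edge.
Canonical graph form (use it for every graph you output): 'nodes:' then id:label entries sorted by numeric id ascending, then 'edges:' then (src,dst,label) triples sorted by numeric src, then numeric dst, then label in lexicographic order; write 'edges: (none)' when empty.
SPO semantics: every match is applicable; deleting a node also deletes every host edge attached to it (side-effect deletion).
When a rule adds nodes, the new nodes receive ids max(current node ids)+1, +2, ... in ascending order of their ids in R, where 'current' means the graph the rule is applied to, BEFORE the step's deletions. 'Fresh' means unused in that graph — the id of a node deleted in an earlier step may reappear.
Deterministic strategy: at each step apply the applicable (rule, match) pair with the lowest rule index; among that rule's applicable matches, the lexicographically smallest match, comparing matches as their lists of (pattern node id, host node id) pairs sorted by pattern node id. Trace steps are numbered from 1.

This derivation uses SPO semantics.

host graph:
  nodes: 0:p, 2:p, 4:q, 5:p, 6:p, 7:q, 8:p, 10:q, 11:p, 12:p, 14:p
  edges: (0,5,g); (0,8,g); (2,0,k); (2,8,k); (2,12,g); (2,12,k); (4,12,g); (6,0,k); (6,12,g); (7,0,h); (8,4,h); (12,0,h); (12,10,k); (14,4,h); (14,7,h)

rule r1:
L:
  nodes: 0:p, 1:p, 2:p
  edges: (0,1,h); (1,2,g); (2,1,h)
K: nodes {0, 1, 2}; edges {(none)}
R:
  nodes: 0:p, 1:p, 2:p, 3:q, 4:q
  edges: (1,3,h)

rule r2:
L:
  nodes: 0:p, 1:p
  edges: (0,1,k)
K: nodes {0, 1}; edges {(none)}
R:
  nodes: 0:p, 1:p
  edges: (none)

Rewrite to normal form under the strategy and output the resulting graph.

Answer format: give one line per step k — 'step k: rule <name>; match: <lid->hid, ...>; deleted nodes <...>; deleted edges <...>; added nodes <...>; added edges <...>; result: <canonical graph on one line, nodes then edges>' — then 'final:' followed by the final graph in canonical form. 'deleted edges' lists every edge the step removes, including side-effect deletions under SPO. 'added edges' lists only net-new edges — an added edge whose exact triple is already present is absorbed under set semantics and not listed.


step 1: rule r2; match: 0->2, 1->0; deleted nodes (none); deleted edges (2,0,k); added nodes (none); added edges (none); result: nodes: 0:p, 2:p, 4:q, 5:p, 6:p, 7:q, 8:p, 10:q, 11:p, 12:p, 14:p edges: (0,5,g); (0,8,g); (2,8,k); (2,12,g); (2,12,k); (4,12,g); (6,0,k); (6,12,g); (7,0,h); (8,4,h); (12,0,h); (12,10,k); (14,4,h); (14,7,h)
step 2: rule r2; match: 0->2, 1->8; deleted nodes (none); deleted edges (2,8,k); added nodes (none); added edges (none); result: nodes: 0:p, 2:p, 4:q, 5:p, 6:p, 7:q, 8:p, 10:q, 11:p, 12:p, 14:p edges: (0,5,g); (0,8,g); (2,12,g); (2,12,k); (4,12,g); (6,0,k); (6,12,g); (7,0,h); (8,4,h); (12,0,h); (12,10,k); (14,4,h); (14,7,h)
step 3: rule r2; match: 0->2, 1->12; deleted nodes (none); deleted edges (2,12,k); added nodes (none); added edges (none); result: nodes: 0:p, 2:p, 4:q, 5:p, 6:p, 7:q, 8:p, 10:q, 11:p, 12:p, 14:p edges: (0,5,g); (0,8,g); (2,12,g); (4,12,g); (6,0,k); (6,12,g); (7,0,h); (8,4,h); (12,0,h); (12,10,k); (14,4,h); (14,7,h)
step 4: rule r2; match: 0->6, 1->0; deleted nodes (none); deleted edges (6,0,k); added nodes (none); added edges (none); result: nodes: 0:p, 2:p, 4:q, 5:p, 6:p, 7:q, 8:p, 10:q, 11:p, 12:p, 14:p edges: (0,5,g); (0,8,g); (2,12,g); (4,12,g); (6,12,g); (7,0,h); (8,4,h); (12,0,h); (12,10,k); (14,4,h); (14,7,h)
final:
nodes: 0:p, 2:p, 4:q, 5:p, 6:p, 7:q, 8:p, 10:q, 11:p, 12:p, 14:p
edges: (0,5,g); (0,8,g); (2,12,g); (4,12,g); (6,12,g); (7,0,h); (8,4,h); (12,0,h); (12,10,k); (14,4,h); (14,7,h)


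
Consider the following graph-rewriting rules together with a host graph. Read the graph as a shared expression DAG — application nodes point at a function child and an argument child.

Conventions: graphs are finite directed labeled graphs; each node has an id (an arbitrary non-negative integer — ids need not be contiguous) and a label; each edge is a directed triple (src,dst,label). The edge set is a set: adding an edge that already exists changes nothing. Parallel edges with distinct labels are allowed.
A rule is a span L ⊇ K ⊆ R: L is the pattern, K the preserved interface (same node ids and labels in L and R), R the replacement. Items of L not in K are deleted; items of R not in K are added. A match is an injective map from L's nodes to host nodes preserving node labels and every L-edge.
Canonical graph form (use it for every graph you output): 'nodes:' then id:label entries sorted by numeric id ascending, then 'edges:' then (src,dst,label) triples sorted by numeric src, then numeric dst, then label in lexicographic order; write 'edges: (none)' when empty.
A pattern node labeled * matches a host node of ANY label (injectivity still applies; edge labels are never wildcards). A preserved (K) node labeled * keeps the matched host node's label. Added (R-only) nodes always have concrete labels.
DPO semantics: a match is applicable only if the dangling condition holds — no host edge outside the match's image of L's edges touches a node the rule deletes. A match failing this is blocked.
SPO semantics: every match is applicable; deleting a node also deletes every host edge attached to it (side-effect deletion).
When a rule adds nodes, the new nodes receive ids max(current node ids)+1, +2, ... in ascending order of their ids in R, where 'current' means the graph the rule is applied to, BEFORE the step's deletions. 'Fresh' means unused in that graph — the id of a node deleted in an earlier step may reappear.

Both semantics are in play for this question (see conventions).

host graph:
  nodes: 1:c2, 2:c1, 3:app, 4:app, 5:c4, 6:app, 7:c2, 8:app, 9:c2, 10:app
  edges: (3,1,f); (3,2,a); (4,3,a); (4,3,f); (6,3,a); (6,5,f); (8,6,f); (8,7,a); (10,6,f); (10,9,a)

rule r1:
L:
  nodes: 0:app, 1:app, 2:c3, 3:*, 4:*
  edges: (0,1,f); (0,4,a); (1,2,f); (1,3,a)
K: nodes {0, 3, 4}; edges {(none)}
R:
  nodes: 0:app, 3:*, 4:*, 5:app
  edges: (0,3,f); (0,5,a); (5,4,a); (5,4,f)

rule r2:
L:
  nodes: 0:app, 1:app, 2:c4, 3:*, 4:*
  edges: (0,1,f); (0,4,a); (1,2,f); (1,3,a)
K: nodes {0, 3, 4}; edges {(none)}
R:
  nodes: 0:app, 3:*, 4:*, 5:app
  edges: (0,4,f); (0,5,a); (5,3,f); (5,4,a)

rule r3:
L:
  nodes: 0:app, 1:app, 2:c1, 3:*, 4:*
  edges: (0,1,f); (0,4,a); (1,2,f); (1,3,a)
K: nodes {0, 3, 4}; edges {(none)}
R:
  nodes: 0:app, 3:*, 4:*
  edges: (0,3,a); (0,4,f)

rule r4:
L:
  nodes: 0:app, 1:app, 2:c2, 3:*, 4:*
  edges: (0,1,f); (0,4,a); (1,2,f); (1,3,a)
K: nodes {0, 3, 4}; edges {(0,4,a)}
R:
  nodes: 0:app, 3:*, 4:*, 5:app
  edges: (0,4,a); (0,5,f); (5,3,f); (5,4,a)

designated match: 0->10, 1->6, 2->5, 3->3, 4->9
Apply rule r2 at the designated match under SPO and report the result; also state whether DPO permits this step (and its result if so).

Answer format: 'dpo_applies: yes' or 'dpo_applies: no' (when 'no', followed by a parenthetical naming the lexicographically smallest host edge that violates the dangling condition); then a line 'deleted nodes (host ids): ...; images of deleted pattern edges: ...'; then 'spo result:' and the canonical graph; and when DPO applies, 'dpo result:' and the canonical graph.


dpo_applies: no
(the rule deletes node 6, which keeps host edge (8,6,f) outside the match image — the dangling condition fails, DPO blocks; SPO proceeds and side-deletes such edges)
deleted nodes (host ids): 5, 6; images of deleted pattern edges: (6,3,a); (6,5,f); (10,6,f); (10,9,a)
spo result:
nodes: 1:c2, 2:c1, 3:app, 4:app, 7:c2, 8:app, 9:c2, 10:app, 11:app
edges: (3,1,f); (3,2,a); (4,3,a); (4,3,f); (8,7,a); (10,9,f); (10,11,a); (11,3,f); (11,9,a)


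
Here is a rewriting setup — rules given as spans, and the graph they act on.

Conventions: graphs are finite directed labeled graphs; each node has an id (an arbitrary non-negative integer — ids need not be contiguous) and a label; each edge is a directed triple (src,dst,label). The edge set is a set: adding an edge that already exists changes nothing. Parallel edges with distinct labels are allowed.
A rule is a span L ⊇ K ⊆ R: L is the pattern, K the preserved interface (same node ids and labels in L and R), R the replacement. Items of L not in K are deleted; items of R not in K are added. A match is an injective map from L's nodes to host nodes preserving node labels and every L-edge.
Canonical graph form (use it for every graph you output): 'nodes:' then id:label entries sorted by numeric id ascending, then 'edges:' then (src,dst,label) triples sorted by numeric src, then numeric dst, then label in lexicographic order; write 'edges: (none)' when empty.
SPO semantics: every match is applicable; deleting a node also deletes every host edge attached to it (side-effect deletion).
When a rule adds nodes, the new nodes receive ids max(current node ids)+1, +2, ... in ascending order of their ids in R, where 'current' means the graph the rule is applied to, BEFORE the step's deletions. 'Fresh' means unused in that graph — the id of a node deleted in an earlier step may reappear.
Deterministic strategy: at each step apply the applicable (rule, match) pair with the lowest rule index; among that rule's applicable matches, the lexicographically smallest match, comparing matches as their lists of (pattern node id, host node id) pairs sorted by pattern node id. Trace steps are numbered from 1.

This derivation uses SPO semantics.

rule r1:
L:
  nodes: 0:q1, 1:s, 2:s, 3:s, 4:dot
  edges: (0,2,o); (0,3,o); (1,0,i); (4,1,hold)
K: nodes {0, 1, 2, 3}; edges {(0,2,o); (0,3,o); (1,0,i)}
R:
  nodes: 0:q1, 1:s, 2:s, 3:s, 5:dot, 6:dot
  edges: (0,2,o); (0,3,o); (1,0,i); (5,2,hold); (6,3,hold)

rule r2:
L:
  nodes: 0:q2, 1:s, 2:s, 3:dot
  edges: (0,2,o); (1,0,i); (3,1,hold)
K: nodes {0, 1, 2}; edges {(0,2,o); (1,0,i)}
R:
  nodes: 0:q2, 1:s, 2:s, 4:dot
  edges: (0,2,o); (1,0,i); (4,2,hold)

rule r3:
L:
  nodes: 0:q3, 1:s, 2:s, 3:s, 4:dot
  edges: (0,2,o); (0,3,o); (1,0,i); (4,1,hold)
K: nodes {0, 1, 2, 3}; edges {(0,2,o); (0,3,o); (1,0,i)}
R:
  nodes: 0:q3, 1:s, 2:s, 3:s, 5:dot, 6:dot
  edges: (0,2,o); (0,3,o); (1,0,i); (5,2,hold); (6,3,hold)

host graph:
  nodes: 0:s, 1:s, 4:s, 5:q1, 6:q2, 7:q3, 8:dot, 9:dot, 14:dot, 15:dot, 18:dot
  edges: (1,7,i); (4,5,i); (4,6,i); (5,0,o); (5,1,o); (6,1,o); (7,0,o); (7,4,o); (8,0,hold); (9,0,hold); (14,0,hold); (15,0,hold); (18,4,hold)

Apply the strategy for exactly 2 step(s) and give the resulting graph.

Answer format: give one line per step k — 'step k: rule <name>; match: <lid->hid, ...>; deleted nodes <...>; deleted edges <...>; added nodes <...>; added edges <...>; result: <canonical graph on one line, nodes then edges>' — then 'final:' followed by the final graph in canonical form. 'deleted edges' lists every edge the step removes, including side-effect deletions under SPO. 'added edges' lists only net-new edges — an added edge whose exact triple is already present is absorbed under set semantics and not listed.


step 1: rule r1; match: 0->5, 1->4, 2->0, 3->1, 4->18; deleted nodes 18; deleted edges (18,4,hold); added nodes 19, 20; added edges (19,0,hold); (20,1,hold); result: nodes: 0:s, 1:s, 4:s, 5:q1, 6:q2, 7:q3, 8:dot, 9:dot, 14:dot, 15:dot, 19:dot, 20:dot edges: (1,7,i); (4,5,i); (4,6,i); (5,0,o); (5,1,o); (6,1,o); (7,0,o); (7,4,o); (8,0,hold); (9,0,hold); (14,0,hold); (15,0,hold); (19,0,hold); (20,1,hold)
step 2: rule r3; match: 0->7, 1->1, 2->0, 3->4, 4->20; deleted nodes 20; deleted edges (20,1,hold); added nodes 21, 22; added edges (21,0,hold); (22,4,hold); result: nodes: 0:s, 1:s, 4:s, 5:q1, 6:q2, 7:q3, 8:dot, 9:dot, 14:dot, 15:dot, 19:dot, 21:dot, 22:dot edges: (1,7,i); (4,5,i); (4,6,i); (5,0,o); (5,1,o); (6,1,o); (7,0,o); (7,4,o); (8,0,hold); (9,0,hold); (14,0,hold); (15,0,hold); (19,0,hold); (21,0,hold); (22,4,hold)
final:
nodes: 0:s, 1:s, 4:s, 5:q1, 6:q2, 7:q3, 8:dot, 9:dot, 14:dot, 15:dot, 19:dot, 21:dot, 22:dot
edges: (1,7,i); (4,5,i); (4,6,i); (5,0,o); (5,1,o); (6,1,o); (7,0,o); (7,4,o); (8,0,hold); (9,0,hold); (14,0,hold); (15,0,hold); (19,0,hold); (21,0,hold); (22,4,hold)
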